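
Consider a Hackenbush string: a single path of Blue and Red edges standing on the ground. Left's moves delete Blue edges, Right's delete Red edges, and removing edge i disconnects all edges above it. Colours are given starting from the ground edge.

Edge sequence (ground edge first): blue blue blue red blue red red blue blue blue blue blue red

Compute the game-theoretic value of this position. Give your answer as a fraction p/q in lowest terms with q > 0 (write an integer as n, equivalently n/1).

2685/1024

Prefix values for blue blue blue red blue red red blue blue blue blue blue red via {L|R} + simplicity:
value_1 [b]  L=[0]  R=[∅]  -> 1
value_2 [bb]  L=[0, 1]  R=[∅]  -> 2
value_3 [bbb]  L=[0, 1, 2]  R=[∅]  -> 3
value_4 [bbbr]  L=[0, 1, 2]  R=[3]  -> 5/2
value_5 [bbbrb]  L=[0, 1, 2, 5/2]  R=[3]  -> 11/4
value_6 [bbbrbr]  L=[0, 1, 2, 5/2]  R=[11/4, 3]  -> 21/8
value_7 [bbbrbrr]  L=[0, 1, 2, 5/2]  R=[21/8, 11/4, 3]  -> 41/16
value_8 [bbbrbrrb]  L=[0, 1, 2, 5/2, 41/16]  R=[21/8, 11/4, 3]  -> 83/32
value_9 [bbbrbrrbb]  L=[0, 1, 2, 5/2, 41/16, 83/32]  R=[21/8, 11/4, 3]  -> 167/64
value_10 [bbbrbrrbbb]  L=[0, 1, 2, 5/2, 41/16, 83/32, 167/64]  R=[21/8, 11/4, 3]  -> 335/128
value_11 [bbbrbrrbbbb]  L=[0, 1, 2, 5/2, 41/16, 83/32, 167/64, 335/128]  R=[21/8, 11/4, 3]  -> 671/256
value_12 [bbbrbrrbbbbb]  L=[0, 1, 2, 5/2, 41/16, 83/32, 167/64, 335/128, 671/256]  R=[21/8, 11/4, 3]  -> 1343/512
value_13 [bbbrbrrbbbbbr]  L=[0, 1, 2, 5/2, 41/16, 83/32, 167/64, 335/128, 671/256]  R=[1343/512, 21/8, 11/4, 3]  -> 2685/1024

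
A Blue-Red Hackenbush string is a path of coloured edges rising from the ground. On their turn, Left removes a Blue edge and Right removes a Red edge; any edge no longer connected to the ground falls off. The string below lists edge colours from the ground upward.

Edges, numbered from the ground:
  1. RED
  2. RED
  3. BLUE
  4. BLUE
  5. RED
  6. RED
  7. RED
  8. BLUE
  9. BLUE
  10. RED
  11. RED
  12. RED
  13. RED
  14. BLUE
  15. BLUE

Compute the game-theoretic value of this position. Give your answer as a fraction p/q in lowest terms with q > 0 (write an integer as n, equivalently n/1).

Prefix values for RED RED BLUE BLUE RED RED RED BLUE BLUE RED RED RED RED BLUE BLUE via {L|R} + simplicity:
edge 1 of 15 (RED): { · | 0 } => -1
edge 2 of 15 (RED): { · | -1; 0 } => -2
edge 3 of 15 (BLUE): { -2 | -1; 0 } => -3/2
edge 4 of 15 (BLUE): { -2; -3/2 | -1; 0 } => -5/4
edge 5 of 15 (RED): { -2; -3/2 | -5/4; -1; 0 } => -11/8
edge 6 of 15 (RED): { -2; -3/2 | -11/8; -5/4; -1; 0 } => -23/16
edge 7 of 15 (RED): { -2; -3/2 | -23/16; -11/8; -5/4; -1; 0 } => -47/32
edge 8 of 15 (BLUE): { -2; -3/2; -47/32 | -23/16; -11/8; -5/4; -1; 0 } => -93/64
edge 9 of 15 (BLUE): { -2; -3/2; -47/32; -93/64 | -23/16; -11/8; -5/4; -1; 0 } => -185/128
edge 10 of 15 (RED): { -2; -3/2; -47/32; -93/64 | -185/128; -23/16; -11/8; -5/4; -1; 0 } => -371/256
edge 11 of 15 (RED): { -2; -3/2; -47/32; -93/64 | -371/256; -185/128; -23/16; -11/8; -5/4; -1; 0 } => -743/512
edge 12 of 15 (RED): { -2; -3/2; -47/32; -93/64 | -743/512; -371/256; -185/128; -23/16; -11/8; -5/4; -1; 0 } => -1487/1024
edge 13 of 15 (RED): { -2; -3/2; -47/32; -93/64 | -1487/1024; -743/512; -371/256; -185/128; -23/16; -11/8; -5/4; -1; 0 } => -2975/2048
edge 14 of 15 (BLUE): { -2; -3/2; -47/32; -93/64; -2975/2048 | -1487/1024; -743/512; -371/256; -185/128; -23/16; -11/8; -5/4; -1; 0 } => -5949/4096
edge 15 of 15 (BLUE): { -2; -3/2; -47/32; -93/64; -2975/2048; -5949/4096 | -1487/1024; -743/512; -371/256; -185/128; -23/16; -11/8; -5/4; -1; 0 } => -11897/8192

-11897/8192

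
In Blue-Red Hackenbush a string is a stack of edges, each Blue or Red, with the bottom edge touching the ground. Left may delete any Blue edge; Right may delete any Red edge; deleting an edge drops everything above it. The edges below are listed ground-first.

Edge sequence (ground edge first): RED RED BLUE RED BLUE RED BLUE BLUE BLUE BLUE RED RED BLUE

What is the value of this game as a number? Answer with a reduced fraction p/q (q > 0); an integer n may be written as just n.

-3341/2048

Prefix values for RED RED BLUE RED BLUE RED BLUE BLUE BLUE BLUE RED RED BLUE via {L|R} + simplicity:
1 of 13 · R · max L −∞ · min R 0 → -1
2 of 13 · RR · max L −∞ · min R -1 → -2
3 of 13 · RRB · max L -2 · min R -1 → -3/2
4 of 13 · RRBR · max L -2 · min R -3/2 → -7/4
5 of 13 · RRBRB · max L -7/4 · min R -3/2 → -13/8
6 of 13 · RRBRBR · max L -7/4 · min R -13/8 → -27/16
7 of 13 · RRBRBRB · max L -27/16 · min R -13/8 → -53/32
8 of 13 · RRBRBRBB · max L -53/32 · min R -13/8 → -105/64
9 of 13 · RRBRBRBBB · max L -105/64 · min R -13/8 → -209/128
10 of 13 · RRBRBRBBBB · max L -209/128 · min R -13/8 → -417/256
11 of 13 · RRBRBRBBBBR · max L -209/128 · min R -417/256 → -835/512
12 of 13 · RRBRBRBBBBRR · max L -209/128 · min R -835/512 → -1671/1024
13 of 13 · RRBRBRBBBBRRB · max L -1671/1024 · min R -835/512 → -3341/2048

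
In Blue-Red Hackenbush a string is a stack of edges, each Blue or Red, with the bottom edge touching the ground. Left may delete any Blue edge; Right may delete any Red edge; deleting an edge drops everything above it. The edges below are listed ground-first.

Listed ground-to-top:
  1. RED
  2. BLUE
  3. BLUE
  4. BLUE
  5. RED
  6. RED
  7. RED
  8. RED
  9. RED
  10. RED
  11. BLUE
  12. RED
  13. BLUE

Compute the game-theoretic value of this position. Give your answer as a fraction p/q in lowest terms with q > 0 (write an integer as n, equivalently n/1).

edge 1 of 13 (RED): { (no moves) | 0 } ⇒ -1
edge 2 of 13 (BLUE): { -1 | 0 } ⇒ -1/2
edge 3 of 13 (BLUE): { -1,-1/2 | 0 } ⇒ -1/4
edge 4 of 13 (BLUE): { -1,-1/2,-1/4 | 0 } ⇒ -1/8
edge 5 of 13 (RED): { -1,-1/2,-1/4 | -1/8,0 } ⇒ -3/16
edge 6 of 13 (RED): { -1,-1/2,-1/4 | -3/16,-1/8,0 } ⇒ -7/32
edge 7 of 13 (RED): { -1,-1/2,-1/4 | -7/32,-3/16,-1/8,0 } ⇒ -15/64
edge 8 of 13 (RED): { -1,-1/2,-1/4 | -15/64,-7/32,-3/16,-1/8,0 } ⇒ -31/128
edge 9 of 13 (RED): { -1,-1/2,-1/4 | -31/128,-15/64,-7/32,-3/16,-1/8,0 } ⇒ -63/256
edge 10 of 13 (RED): { -1,-1/2,-1/4 | -63/256,-31/128,-15/64,-7/32,-3/16,-1/8,0 } ⇒ -127/512
edge 11 of 13 (BLUE): { -1,-1/2,-1/4,-127/512 | -63/256,-31/128,-15/64,-7/32,-3/16,-1/8,0 } ⇒ -253/1024
edge 12 of 13 (RED): { -1,-1/2,-1/4,-127/512 | -253/1024,-63/256,-31/128,-15/64,-7/32,-3/16,-1/8,0 } ⇒ -507/2048
edge 13 of 13 (BLUE): { -1,-1/2,-1/4,-127/512,-507/2048 | -253/1024,-63/256,-31/128,-15/64,-7/32,-3/16,-1/8,0 } ⇒ -1013/4096

-1013/4096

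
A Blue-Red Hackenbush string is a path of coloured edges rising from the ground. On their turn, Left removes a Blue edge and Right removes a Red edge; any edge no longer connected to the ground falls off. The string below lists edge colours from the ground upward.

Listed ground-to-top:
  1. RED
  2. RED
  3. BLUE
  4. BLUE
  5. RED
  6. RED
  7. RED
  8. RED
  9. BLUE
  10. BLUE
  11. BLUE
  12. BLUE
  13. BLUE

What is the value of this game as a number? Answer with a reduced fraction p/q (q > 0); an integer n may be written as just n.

-3009/2048

Recurse on prefixes of the 13-edge string RED RED BLUE BLUE RED RED RED RED BLUE BLUE BLUE BLUE BLUE:
R: Left { · }, Right { 0 } => simplest -1
RR: Left { · }, Right { -1 0 } => simplest -2
RRB: Left { -2 }, Right { -1 0 } => simplest -3/2
RRBB: Left { -2 -3/2 }, Right { -1 0 } => simplest -5/4
RRBBR: Left { -2 -3/2 }, Right { -5/4 -1 0 } => simplest -11/8
RRBBRR: Left { -2 -3/2 }, Right { -11/8 -5/4 -1 0 } => simplest -23/16
RRBBRRR: Left { -2 -3/2 }, Right { -23/16 -11/8 -5/4 -1 0 } => simplest -47/32
RRBBRRRR: Left { -2 -3/2 }, Right { -47/32 -23/16 -11/8 -5/4 -1 0 } => simplest -95/64
RRBBRRRRB: Left { -2 -3/2 -95/64 }, Right { -47/32 -23/16 -11/8 -5/4 -1 0 } => simplest -189/128
RRBBRRRRBB: Left { -2 -3/2 -95/64 -189/128 }, Right { -47/32 -23/16 -11/8 -5/4 -1 0 } => simplest -377/256
RRBBRRRRBBB: Left { -2 -3/2 -95/64 -189/128 -377/256 }, Right { -47/32 -23/16 -11/8 -5/4 -1 0 } => simplest -753/512
RRBBRRRRBBBB: Left { -2 -3/2 -95/64 -189/128 -377/256 -753/512 }, Right { -47/32 -23/16 -11/8 -5/4 -1 0 } => simplest -1505/1024
RRBBRRRRBBBBB: Left { -2 -3/2 -95/64 -189/128 -377/256 -753/512 -1505/1024 }, Right { -47/32 -23/16 -11/8 -5/4 -1 0 } => simplest -3009/2048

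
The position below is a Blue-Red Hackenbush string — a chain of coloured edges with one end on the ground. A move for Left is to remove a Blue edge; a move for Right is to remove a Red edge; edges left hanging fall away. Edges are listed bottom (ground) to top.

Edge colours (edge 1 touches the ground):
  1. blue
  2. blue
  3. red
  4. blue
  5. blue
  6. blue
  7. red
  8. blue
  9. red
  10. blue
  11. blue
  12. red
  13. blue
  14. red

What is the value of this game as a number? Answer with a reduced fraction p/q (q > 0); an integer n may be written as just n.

7861/4096

Prefix values for blue blue red blue blue blue red blue red blue blue red blue red via {L|R} + simplicity:
step 1: add blue to get b; options L={ 0 } R={  } ⇒ 1
step 2: add blue to get bb; options L={ 0; 1 } R={  } ⇒ 2
step 3: add red to get bbr; options L={ 0; 1 } R={ 2 } ⇒ 3/2
step 4: add blue to get bbrb; options L={ 0; 1; 3/2 } R={ 2 } ⇒ 7/4
step 5: add blue to get bbrbb; options L={ 0; 1; 3/2; 7/4 } R={ 2 } ⇒ 15/8
step 6: add blue to get bbrbbb; options L={ 0; 1; 3/2; 7/4; 15/8 } R={ 2 } ⇒ 31/16
step 7: add red to get bbrbbbr; options L={ 0; 1; 3/2; 7/4; 15/8 } R={ 31/16; 2 } ⇒ 61/32
step 8: add blue to get bbrbbbrb; options L={ 0; 1; 3/2; 7/4; 15/8; 61/32 } R={ 31/16; 2 } ⇒ 123/64
step 9: add red to get bbrbbbrbr; options L={ 0; 1; 3/2; 7/4; 15/8; 61/32 } R={ 123/64; 31/16; 2 } ⇒ 245/128
step 10: add blue to get bbrbbbrbrb; options L={ 0; 1; 3/2; 7/4; 15/8; 61/32; 245/128 } R={ 123/64; 31/16; 2 } ⇒ 491/256
step 11: add blue to get bbrbbbrbrbb; options L={ 0; 1; 3/2; 7/4; 15/8; 61/32; 245/128; 491/256 } R={ 123/64; 31/16; 2 } ⇒ 983/512
step 12: add red to get bbrbbbrbrbbr; options L={ 0; 1; 3/2; 7/4; 15/8; 61/32; 245/128; 491/256 } R={ 983/512; 123/64; 31/16; 2 } ⇒ 1965/1024
step 13: add blue to get bbrbbbrbrbbrb; options L={ 0; 1; 3/2; 7/4; 15/8; 61/32; 245/128; 491/256; 1965/1024 } R={ 983/512; 123/64; 31/16; 2 } ⇒ 3931/2048
step 14: add red to get bbrbbbrbrbbrbr; options L={ 0; 1; 3/2; 7/4; 15/8; 61/32; 245/128; 491/256; 1965/1024 } R={ 3931/2048; 983/512; 123/64; 31/16; 2 } ⇒ 7861/4096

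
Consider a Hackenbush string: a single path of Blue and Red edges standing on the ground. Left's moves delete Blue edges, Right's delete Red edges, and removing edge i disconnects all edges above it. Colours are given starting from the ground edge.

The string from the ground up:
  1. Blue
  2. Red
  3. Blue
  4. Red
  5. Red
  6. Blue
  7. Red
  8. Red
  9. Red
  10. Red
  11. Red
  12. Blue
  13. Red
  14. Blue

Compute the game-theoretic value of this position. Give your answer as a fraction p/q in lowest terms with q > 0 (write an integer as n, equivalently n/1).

1 of 14 · B · max L 0 · min R +∞ → 1
2 of 14 · BR · max L 0 · min R 1 → 1/2
3 of 14 · BRB · max L 1/2 · min R 1 → 3/4
4 of 14 · BRBR · max L 1/2 · min R 3/4 → 5/8
5 of 14 · BRBRR · max L 1/2 · min R 5/8 → 9/16
6 of 14 · BRBRRB · max L 9/16 · min R 5/8 → 19/32
7 of 14 · BRBRRBR · max L 9/16 · min R 19/32 → 37/64
8 of 14 · BRBRRBRR · max L 9/16 · min R 37/64 → 73/128
9 of 14 · BRBRRBRRR · max L 9/16 · min R 73/128 → 145/256
10 of 14 · BRBRRBRRRR · max L 9/16 · min R 145/256 → 289/512
11 of 14 · BRBRRBRRRRR · max L 9/16 · min R 289/512 → 577/1024
12 of 14 · BRBRRBRRRRRB · max L 577/1024 · min R 289/512 → 1155/2048
13 of 14 · BRBRRBRRRRRBR · max L 577/1024 · min R 1155/2048 → 2309/4096
14 of 14 · BRBRRBRRRRRBRB · max L 2309/4096 · min R 1155/2048 → 4619/8192

4619/8192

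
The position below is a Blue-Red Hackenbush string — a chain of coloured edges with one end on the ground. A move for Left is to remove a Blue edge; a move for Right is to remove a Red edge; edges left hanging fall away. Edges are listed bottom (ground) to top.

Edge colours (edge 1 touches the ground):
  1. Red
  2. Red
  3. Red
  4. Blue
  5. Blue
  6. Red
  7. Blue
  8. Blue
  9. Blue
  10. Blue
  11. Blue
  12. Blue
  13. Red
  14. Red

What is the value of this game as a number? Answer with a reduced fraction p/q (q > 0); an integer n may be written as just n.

step 1: add Red to get R; options L={ ∅ } R={ 0 } gives -1
step 2: add Red to get RR; options L={ ∅ } R={ -1 0 } gives -2
step 3: add Red to get RRR; options L={ ∅ } R={ -2 -1 0 } gives -3
step 4: add Blue to get RRRB; options L={ -3 } R={ -2 -1 0 } gives -5/2
step 5: add Blue to get RRRBB; options L={ -3 -5/2 } R={ -2 -1 0 } gives -9/4
step 6: add Red to get RRRBBR; options L={ -3 -5/2 } R={ -9/4 -2 -1 0 } gives -19/8
step 7: add Blue to get RRRBBRB; options L={ -3 -5/2 -19/8 } R={ -9/4 -2 -1 0 } gives -37/16
step 8: add Blue to get RRRBBRBB; options L={ -3 -5/2 -19/8 -37/16 } R={ -9/4 -2 -1 0 } gives -73/32
step 9: add Blue to get RRRBBRBBB; options L={ -3 -5/2 -19/8 -37/16 -73/32 } R={ -9/4 -2 -1 0 } gives -145/64
step 10: add Blue to get RRRBBRBBBB; options L={ -3 -5/2 -19/8 -37/16 -73/32 -145/64 } R={ -9/4 -2 -1 0 } gives -289/128
step 11: add Blue to get RRRBBRBBBBB; options L={ -3 -5/2 -19/8 -37/16 -73/32 -145/64 -289/128 } R={ -9/4 -2 -1 0 } gives -577/256
step 12: add Blue to get RRRBBRBBBBBB; options L={ -3 -5/2 -19/8 -37/16 -73/32 -145/64 -289/128 -577/256 } R={ -9/4 -2 -1 0 } gives -1153/512
step 13: add Red to get RRRBBRBBBBBBR; options L={ -3 -5/2 -19/8 -37/16 -73/32 -145/64 -289/128 -577/256 } R={ -1153/512 -9/4 -2 -1 0 } gives -2307/1024
step 14: add Red to get RRRBBRBBBBBBRR; options L={ -3 -5/2 -19/8 -37/16 -73/32 -145/64 -289/128 -577/256 } R={ -2307/1024 -1153/512 -9/4 -2 -1 0 } gives -4615/2048

-4615/2048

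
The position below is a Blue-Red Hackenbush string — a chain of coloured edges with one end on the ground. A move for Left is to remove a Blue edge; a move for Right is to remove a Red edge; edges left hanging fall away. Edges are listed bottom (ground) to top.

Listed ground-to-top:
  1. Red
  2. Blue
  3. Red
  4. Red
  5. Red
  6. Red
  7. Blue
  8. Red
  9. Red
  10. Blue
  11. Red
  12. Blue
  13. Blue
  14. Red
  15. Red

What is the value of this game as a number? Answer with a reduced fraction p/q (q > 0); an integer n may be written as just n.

1 of 15 · R · max L −∞ · min R 0 => -1
2 of 15 · RB · max L -1 · min R 0 => -1/2
3 of 15 · RBR · max L -1 · min R -1/2 => -3/4
4 of 15 · RBRR · max L -1 · min R -3/4 => -7/8
5 of 15 · RBRRR · max L -1 · min R -7/8 => -15/16
6 of 15 · RBRRRR · max L -1 · min R -15/16 => -31/32
7 of 15 · RBRRRRB · max L -31/32 · min R -15/16 => -61/64
8 of 15 · RBRRRRBR · max L -31/32 · min R -61/64 => -123/128
9 of 15 · RBRRRRBRR · max L -31/32 · min R -123/128 => -247/256
10 of 15 · RBRRRRBRRB · max L -247/256 · min R -123/128 => -493/512
11 of 15 · RBRRRRBRRBR · max L -247/256 · min R -493/512 => -987/1024
12 of 15 · RBRRRRBRRBRB · max L -987/1024 · min R -493/512 => -1973/2048
13 of 15 · RBRRRRBRRBRBB · max L -1973/2048 · min R -493/512 => -3945/4096
14 of 15 · RBRRRRBRRBRBBR · max L -1973/2048 · min R -3945/4096 => -7891/8192
15 of 15 · RBRRRRBRRBRBBRR · max L -1973/2048 · min R -7891/8192 => -15783/16384

-15783/16384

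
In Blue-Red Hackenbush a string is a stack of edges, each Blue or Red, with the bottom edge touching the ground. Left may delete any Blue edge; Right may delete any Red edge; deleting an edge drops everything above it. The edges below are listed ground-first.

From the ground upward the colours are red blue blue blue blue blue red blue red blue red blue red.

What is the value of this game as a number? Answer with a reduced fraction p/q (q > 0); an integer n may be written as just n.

-171/4096

Recurse on prefixes of the 13-edge string red blue blue blue blue blue red blue red blue red blue red:
G_1 [r]  L=[·]  R=[0]  → -1
G_2 [rb]  L=[-1]  R=[0]  → -1/2
G_3 [rbb]  L=[-1,-1/2]  R=[0]  → -1/4
G_4 [rbbb]  L=[-1,-1/2,-1/4]  R=[0]  → -1/8
G_5 [rbbbb]  L=[-1,-1/2,-1/4,-1/8]  R=[0]  → -1/16
G_6 [rbbbbb]  L=[-1,-1/2,-1/4,-1/8,-1/16]  R=[0]  → -1/32
G_7 [rbbbbbr]  L=[-1,-1/2,-1/4,-1/8,-1/16]  R=[-1/32,0]  → -3/64
G_8 [rbbbbbrb]  L=[-1,-1/2,-1/4,-1/8,-1/16,-3/64]  R=[-1/32,0]  → -5/128
G_9 [rbbbbbrbr]  L=[-1,-1/2,-1/4,-1/8,-1/16,-3/64]  R=[-5/128,-1/32,0]  → -11/256
G_10 [rbbbbbrbrb]  L=[-1,-1/2,-1/4,-1/8,-1/16,-3/64,-11/256]  R=[-5/128,-1/32,0]  → -21/512
G_11 [rbbbbbrbrbr]  L=[-1,-1/2,-1/4,-1/8,-1/16,-3/64,-11/256]  R=[-21/512,-5/128,-1/32,0]  → -43/1024
G_12 [rbbbbbrbrbrb]  L=[-1,-1/2,-1/4,-1/8,-1/16,-3/64,-11/256,-43/1024]  R=[-21/512,-5/128,-1/32,0]  → -85/2048
G_13 [rbbbbbrbrbrbr]  L=[-1,-1/2,-1/4,-1/8,-1/16,-3/64,-11/256,-43/1024]  R=[-85/2048,-21/512,-5/128,-1/32,0]  → -171/4096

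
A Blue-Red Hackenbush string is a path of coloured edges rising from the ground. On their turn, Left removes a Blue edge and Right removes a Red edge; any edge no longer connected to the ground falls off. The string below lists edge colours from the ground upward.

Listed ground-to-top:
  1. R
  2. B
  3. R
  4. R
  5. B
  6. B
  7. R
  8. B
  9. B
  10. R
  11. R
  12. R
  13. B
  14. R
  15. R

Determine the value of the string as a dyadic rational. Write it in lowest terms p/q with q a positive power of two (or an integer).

-12919/16384

value(R) = { (no moves) | 0 } = -1
value(RB) = { -1 | 0 } = -1/2
value(RBR) = { -1 | -1/2,0 } = -3/4
value(RBRR) = { -1 | -3/4,-1/2,0 } = -7/8
value(RBRRB) = { -1,-7/8 | -3/4,-1/2,0 } = -13/16
value(RBRRBB) = { -1,-7/8,-13/16 | -3/4,-1/2,0 } = -25/32
value(RBRRBBR) = { -1,-7/8,-13/16 | -25/32,-3/4,-1/2,0 } = -51/64
value(RBRRBBRB) = { -1,-7/8,-13/16,-51/64 | -25/32,-3/4,-1/2,0 } = -101/128
value(RBRRBBRBB) = { -1,-7/8,-13/16,-51/64,-101/128 | -25/32,-3/4,-1/2,0 } = -201/256
value(RBRRBBRBBR) = { -1,-7/8,-13/16,-51/64,-101/128 | -201/256,-25/32,-3/4,-1/2,0 } = -403/512
value(RBRRBBRBBRR) = { -1,-7/8,-13/16,-51/64,-101/128 | -403/512,-201/256,-25/32,-3/4,-1/2,0 } = -807/1024
value(RBRRBBRBBRRR) = { -1,-7/8,-13/16,-51/64,-101/128 | -807/1024,-403/512,-201/256,-25/32,-3/4,-1/2,0 } = -1615/2048
value(RBRRBBRBBRRRB) = { -1,-7/8,-13/16,-51/64,-101/128,-1615/2048 | -807/1024,-403/512,-201/256,-25/32,-3/4,-1/2,0 } = -3229/4096
value(RBRRBBRBBRRRBR) = { -1,-7/8,-13/16,-51/64,-101/128,-1615/2048 | -3229/4096,-807/1024,-403/512,-201/256,-25/32,-3/4,-1/2,0 } = -6459/8192
value(RBRRBBRBBRRRBRR) = { -1,-7/8,-13/16,-51/64,-101/128,-1615/2048 | -6459/8192,-3229/4096,-807/1024,-403/512,-201/256,-25/32,-3/4,-1/2,0 } = -12919/16384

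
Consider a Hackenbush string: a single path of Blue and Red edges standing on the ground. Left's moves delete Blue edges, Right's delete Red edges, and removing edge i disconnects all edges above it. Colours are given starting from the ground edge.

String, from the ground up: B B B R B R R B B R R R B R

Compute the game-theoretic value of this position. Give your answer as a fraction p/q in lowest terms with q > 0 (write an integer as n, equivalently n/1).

5317/2048

Prefix values for B B B R B R R B B R R R B R via {L|R} + simplicity:
step 1: add B to get B; options L={ 0 } R={  } => 1
step 2: add B to get BB; options L={ 0,1 } R={  } => 2
step 3: add B to get BBB; options L={ 0,1,2 } R={  } => 3
step 4: add R to get BBBR; options L={ 0,1,2 } R={ 3 } => 5/2
step 5: add B to get BBBRB; options L={ 0,1,2,5/2 } R={ 3 } => 11/4
step 6: add R to get BBBRBR; options L={ 0,1,2,5/2 } R={ 11/4,3 } => 21/8
step 7: add R to get BBBRBRR; options L={ 0,1,2,5/2 } R={ 21/8,11/4,3 } => 41/16
step 8: add B to get BBBRBRRB; options L={ 0,1,2,5/2,41/16 } R={ 21/8,11/4,3 } => 83/32
step 9: add B to get BBBRBRRBB; options L={ 0,1,2,5/2,41/16,83/32 } R={ 21/8,11/4,3 } => 167/64
step 10: add R to get BBBRBRRBBR; options L={ 0,1,2,5/2,41/16,83/32 } R={ 167/64,21/8,11/4,3 } => 333/128
step 11: add R to get BBBRBRRBBRR; options L={ 0,1,2,5/2,41/16,83/32 } R={ 333/128,167/64,21/8,11/4,3 } => 665/256
step 12: add R to get BBBRBRRBBRRR; options L={ 0,1,2,5/2,41/16,83/32 } R={ 665/256,333/128,167/64,21/8,11/4,3 } => 1329/512
step 13: add B to get BBBRBRRBBRRRB; options L={ 0,1,2,5/2,41/16,83/32,1329/512 } R={ 665/256,333/128,167/64,21/8,11/4,3 } => 2659/1024
step 14: add R to get BBBRBRRBBRRRBR; options L={ 0,1,2,5/2,41/16,83/32,1329/512 } R={ 2659/1024,665/256,333/128,167/64,21/8,11/4,3 } => 5317/2048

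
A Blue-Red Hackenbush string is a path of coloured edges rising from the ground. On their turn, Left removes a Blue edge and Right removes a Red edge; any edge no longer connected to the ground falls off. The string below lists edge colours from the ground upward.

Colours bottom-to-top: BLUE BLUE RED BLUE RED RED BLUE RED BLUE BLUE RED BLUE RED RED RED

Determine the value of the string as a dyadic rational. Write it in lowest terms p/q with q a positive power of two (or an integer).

Recurse on prefixes of the 15-edge string BLUE BLUE RED BLUE RED RED BLUE RED BLUE BLUE RED BLUE RED RED RED:
G_1 [B]  L=[0]  R=[none]  -> 1
G_2 [BB]  L=[0,1]  R=[none]  -> 2
G_3 [BBR]  L=[0,1]  R=[2]  -> 3/2
G_4 [BBRB]  L=[0,1,3/2]  R=[2]  -> 7/4
G_5 [BBRBR]  L=[0,1,3/2]  R=[7/4,2]  -> 13/8
G_6 [BBRBRR]  L=[0,1,3/2]  R=[13/8,7/4,2]  -> 25/16
G_7 [BBRBRRB]  L=[0,1,3/2,25/16]  R=[13/8,7/4,2]  -> 51/32
G_8 [BBRBRRBR]  L=[0,1,3/2,25/16]  R=[51/32,13/8,7/4,2]  -> 101/64
G_9 [BBRBRRBRB]  L=[0,1,3/2,25/16,101/64]  R=[51/32,13/8,7/4,2]  -> 203/128
G_10 [BBRBRRBRBB]  L=[0,1,3/2,25/16,101/64,203/128]  R=[51/32,13/8,7/4,2]  -> 407/256
G_11 [BBRBRRBRBBR]  L=[0,1,3/2,25/16,101/64,203/128]  R=[407/256,51/32,13/8,7/4,2]  -> 813/512
G_12 [BBRBRRBRBBRB]  L=[0,1,3/2,25/16,101/64,203/128,813/512]  R=[407/256,51/32,13/8,7/4,2]  -> 1627/1024
G_13 [BBRBRRBRBBRBR]  L=[0,1,3/2,25/16,101/64,203/128,813/512]  R=[1627/1024,407/256,51/32,13/8,7/4,2]  -> 3253/2048
G_14 [BBRBRRBRBBRBRR]  L=[0,1,3/2,25/16,101/64,203/128,813/512]  R=[3253/2048,1627/1024,407/256,51/32,13/8,7/4,2]  -> 6505/4096
G_15 [BBRBRRBRBBRBRRR]  L=[0,1,3/2,25/16,101/64,203/128,813/512]  R=[6505/4096,3253/2048,1627/1024,407/256,51/32,13/8,7/4,2]  -> 13009/8192

13009/8192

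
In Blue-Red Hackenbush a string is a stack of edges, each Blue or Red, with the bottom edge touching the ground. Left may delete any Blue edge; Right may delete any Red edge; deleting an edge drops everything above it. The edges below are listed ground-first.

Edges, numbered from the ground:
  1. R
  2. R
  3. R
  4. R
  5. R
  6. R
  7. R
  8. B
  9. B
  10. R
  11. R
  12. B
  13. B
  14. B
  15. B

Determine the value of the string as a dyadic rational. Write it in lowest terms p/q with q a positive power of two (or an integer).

Build G(s[:k]) for k = 1..15, string s = R R R R R R R B B R R B B B B.
G(R) = {  | 0 } => -1
G(RR) = {  | -1; 0 } => -2
G(RRR) = {  | -2; -1; 0 } => -3
G(RRRR) = {  | -3; -2; -1; 0 } => -4
G(RRRRR) = {  | -4; -3; -2; -1; 0 } => -5
G(RRRRRR) = {  | -5; -4; -3; -2; -1; 0 } => -6
G(RRRRRRR) = {  | -6; -5; -4; -3; -2; -1; 0 } => -7
G(RRRRRRRB) = { -7 | -6; -5; -4; -3; -2; -1; 0 } => -13/2
G(RRRRRRRBB) = { -7; -13/2 | -6; -5; -4; -3; -2; -1; 0 } => -25/4
G(RRRRRRRBBR) = { -7; -13/2 | -25/4; -6; -5; -4; -3; -2; -1; 0 } => -51/8
G(RRRRRRRBBRR) = { -7; -13/2 | -51/8; -25/4; -6; -5; -4; -3; -2; -1; 0 } => -103/16
G(RRRRRRRBBRRB) = { -7; -13/2; -103/16 | -51/8; -25/4; -6; -5; -4; -3; -2; -1; 0 } => -205/32
G(RRRRRRRBBRRBB) = { -7; -13/2; -103/16; -205/32 | -51/8; -25/4; -6; -5; -4; -3; -2; -1; 0 } => -409/64
G(RRRRRRRBBRRBBB) = { -7; -13/2; -103/16; -205/32; -409/64 | -51/8; -25/4; -6; -5; -4; -3; -2; -1; 0 } => -817/128
G(RRRRRRRBBRRBBBB) = { -7; -13/2; -103/16; -205/32; -409/64; -817/128 | -51/8; -25/4; -6; -5; -4; -3; -2; -1; 0 } => -1633/256

-1633/256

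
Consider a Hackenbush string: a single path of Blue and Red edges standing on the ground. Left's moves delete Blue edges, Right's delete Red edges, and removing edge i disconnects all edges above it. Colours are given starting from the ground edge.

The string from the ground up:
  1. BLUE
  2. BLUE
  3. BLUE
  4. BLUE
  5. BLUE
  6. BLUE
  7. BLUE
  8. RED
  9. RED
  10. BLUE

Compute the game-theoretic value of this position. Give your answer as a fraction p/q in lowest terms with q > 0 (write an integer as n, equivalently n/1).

51/8

Prefix values for BLUE BLUE BLUE BLUE BLUE BLUE BLUE RED RED BLUE via {L|R} + simplicity:
value(B) = { 0 |  } — 1
value(BB) = { 0,1 |  } — 2
value(BBB) = { 0,1,2 |  } — 3
value(BBBB) = { 0,1,2,3 |  } — 4
value(BBBBB) = { 0,1,2,3,4 |  } — 5
value(BBBBBB) = { 0,1,2,3,4,5 |  } — 6
value(BBBBBBB) = { 0,1,2,3,4,5,6 |  } — 7
value(BBBBBBBR) = { 0,1,2,3,4,5,6 | 7 } — 13/2
value(BBBBBBBRR) = { 0,1,2,3,4,5,6 | 13/2,7 } — 25/4
value(BBBBBBBRRB) = { 0,1,2,3,4,5,6,25/4 | 13/2,7 } — 51/8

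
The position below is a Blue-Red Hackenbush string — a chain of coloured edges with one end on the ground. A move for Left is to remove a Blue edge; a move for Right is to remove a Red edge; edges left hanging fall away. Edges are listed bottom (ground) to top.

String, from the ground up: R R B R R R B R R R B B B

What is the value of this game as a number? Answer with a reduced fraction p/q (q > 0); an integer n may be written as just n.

-3953/2048

Build val(s[:k]) for k = 1..13, string s = R R B R R R B R R R B B B.
1 of 13 · R · max L −∞ · min R 0 = -1
2 of 13 · RR · max L −∞ · min R -1 = -2
3 of 13 · RRB · max L -2 · min R -1 = -3/2
4 of 13 · RRBR · max L -2 · min R -3/2 = -7/4
5 of 13 · RRBRR · max L -2 · min R -7/4 = -15/8
6 of 13 · RRBRRR · max L -2 · min R -15/8 = -31/16
7 of 13 · RRBRRRB · max L -31/16 · min R -15/8 = -61/32
8 of 13 · RRBRRRBR · max L -31/16 · min R -61/32 = -123/64
9 of 13 · RRBRRRBRR · max L -31/16 · min R -123/64 = -247/128
10 of 13 · RRBRRRBRRR · max L -31/16 · min R -247/128 = -495/256
11 of 13 · RRBRRRBRRRB · max L -495/256 · min R -247/128 = -989/512
12 of 13 · RRBRRRBRRRBB · max L -989/512 · min R -247/128 = -1977/1024
13 of 13 · RRBRRRBRRRBBB · max L -1977/1024 · min R -247/128 = -3953/2048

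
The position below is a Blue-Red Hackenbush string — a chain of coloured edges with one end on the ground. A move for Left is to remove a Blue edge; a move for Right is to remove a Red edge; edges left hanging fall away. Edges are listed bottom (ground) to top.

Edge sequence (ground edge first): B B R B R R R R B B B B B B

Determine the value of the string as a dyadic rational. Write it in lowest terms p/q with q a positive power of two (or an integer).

Recurse on prefixes of the 14-edge string B B R B R R R R B B B B B B:
g_1 [B]  L=[0]  R=[∅]  so 1
g_2 [BB]  L=[0; 1]  R=[∅]  so 2
g_3 [BBR]  L=[0; 1]  R=[2]  so 3/2
g_4 [BBRB]  L=[0; 1; 3/2]  R=[2]  so 7/4
g_5 [BBRBR]  L=[0; 1; 3/2]  R=[7/4; 2]  so 13/8
g_6 [BBRBRR]  L=[0; 1; 3/2]  R=[13/8; 7/4; 2]  so 25/16
g_7 [BBRBRRR]  L=[0; 1; 3/2]  R=[25/16; 13/8; 7/4; 2]  so 49/32
g_8 [BBRBRRRR]  L=[0; 1; 3/2]  R=[49/32; 25/16; 13/8; 7/4; 2]  so 97/64
g_9 [BBRBRRRRB]  L=[0; 1; 3/2; 97/64]  R=[49/32; 25/16; 13/8; 7/4; 2]  so 195/128
g_10 [BBRBRRRRBB]  L=[0; 1; 3/2; 97/64; 195/128]  R=[49/32; 25/16; 13/8; 7/4; 2]  so 391/256
g_11 [BBRBRRRRBBB]  L=[0; 1; 3/2; 97/64; 195/128; 391/256]  R=[49/32; 25/16; 13/8; 7/4; 2]  so 783/512
g_12 [BBRBRRRRBBBB]  L=[0; 1; 3/2; 97/64; 195/128; 391/256; 783/512]  R=[49/32; 25/16; 13/8; 7/4; 2]  so 1567/1024
g_13 [BBRBRRRRBBBBB]  L=[0; 1; 3/2; 97/64; 195/128; 391/256; 783/512; 1567/1024]  R=[49/32; 25/16; 13/8; 7/4; 2]  so 3135/2048
g_14 [BBRBRRRRBBBBBB]  L=[0; 1; 3/2; 97/64; 195/128; 391/256; 783/512; 1567/1024; 3135/2048]  R=[49/32; 25/16; 13/8; 7/4; 2]  so 6271/4096

6271/4096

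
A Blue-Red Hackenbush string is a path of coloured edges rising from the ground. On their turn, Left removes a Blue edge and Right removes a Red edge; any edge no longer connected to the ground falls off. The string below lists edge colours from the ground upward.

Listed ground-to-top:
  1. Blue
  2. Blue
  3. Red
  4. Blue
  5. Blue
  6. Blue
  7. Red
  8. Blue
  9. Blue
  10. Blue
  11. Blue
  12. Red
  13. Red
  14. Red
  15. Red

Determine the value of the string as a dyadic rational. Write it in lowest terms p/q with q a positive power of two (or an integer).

15841/8192

1 of 15 · B · max L 0 · min R +∞ gives 1
2 of 15 · BB · max L 1 · min R +∞ gives 2
3 of 15 · BBR · max L 1 · min R 2 gives 3/2
4 of 15 · BBRB · max L 3/2 · min R 2 gives 7/4
5 of 15 · BBRBB · max L 7/4 · min R 2 gives 15/8
6 of 15 · BBRBBB · max L 15/8 · min R 2 gives 31/16
7 of 15 · BBRBBBR · max L 15/8 · min R 31/16 gives 61/32
8 of 15 · BBRBBBRB · max L 61/32 · min R 31/16 gives 123/64
9 of 15 · BBRBBBRBB · max L 123/64 · min R 31/16 gives 247/128
10 of 15 · BBRBBBRBBB · max L 247/128 · min R 31/16 gives 495/256
11 of 15 · BBRBBBRBBBB · max L 495/256 · min R 31/16 gives 991/512
12 of 15 · BBRBBBRBBBBR · max L 495/256 · min R 991/512 gives 1981/1024
13 of 15 · BBRBBBRBBBBRR · max L 495/256 · min R 1981/1024 gives 3961/2048
14 of 15 · BBRBBBRBBBBRRR · max L 495/256 · min R 3961/2048 gives 7921/4096
15 of 15 · BBRBBBRBBBBRRRR · max L 495/256 · min R 7921/4096 gives 15841/8192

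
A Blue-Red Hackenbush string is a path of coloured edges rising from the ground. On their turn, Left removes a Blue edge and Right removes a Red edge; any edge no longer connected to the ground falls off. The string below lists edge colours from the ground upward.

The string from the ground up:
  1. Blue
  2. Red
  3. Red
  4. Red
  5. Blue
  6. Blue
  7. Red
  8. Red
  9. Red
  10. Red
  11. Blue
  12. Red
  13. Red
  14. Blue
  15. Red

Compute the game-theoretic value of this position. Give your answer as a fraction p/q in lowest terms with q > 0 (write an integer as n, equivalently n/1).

1 of 15 · B · max L 0 · min R +∞ so 1
2 of 15 · BR · max L 0 · min R 1 so 1/2
3 of 15 · BRR · max L 0 · min R 1/2 so 1/4
4 of 15 · BRRR · max L 0 · min R 1/4 so 1/8
5 of 15 · BRRRB · max L 1/8 · min R 1/4 so 3/16
6 of 15 · BRRRBB · max L 3/16 · min R 1/4 so 7/32
7 of 15 · BRRRBBR · max L 3/16 · min R 7/32 so 13/64
8 of 15 · BRRRBBRR · max L 3/16 · min R 13/64 so 25/128
9 of 15 · BRRRBBRRR · max L 3/16 · min R 25/128 so 49/256
10 of 15 · BRRRBBRRRR · max L 3/16 · min R 49/256 so 97/512
11 of 15 · BRRRBBRRRRB · max L 97/512 · min R 49/256 so 195/1024
12 of 15 · BRRRBBRRRRBR · max L 97/512 · min R 195/1024 so 389/2048
13 of 15 · BRRRBBRRRRBRR · max L 97/512 · min R 389/2048 so 777/4096
14 of 15 · BRRRBBRRRRBRRB · max L 777/4096 · min R 389/2048 so 1555/8192
15 of 15 · BRRRBBRRRRBRRBR · max L 777/4096 · min R 1555/8192 so 3109/16384

3109/16384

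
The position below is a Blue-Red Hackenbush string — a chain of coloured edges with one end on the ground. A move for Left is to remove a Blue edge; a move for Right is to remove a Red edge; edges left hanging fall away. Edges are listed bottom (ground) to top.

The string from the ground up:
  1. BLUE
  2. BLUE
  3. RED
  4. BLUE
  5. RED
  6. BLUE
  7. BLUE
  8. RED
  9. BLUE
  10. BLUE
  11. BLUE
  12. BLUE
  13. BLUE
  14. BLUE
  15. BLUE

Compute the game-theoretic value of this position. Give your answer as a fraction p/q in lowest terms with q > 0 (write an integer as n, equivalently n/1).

Build G(s[:k]) for k = 1..15, string s = BLUE BLUE RED BLUE RED BLUE BLUE RED BLUE BLUE BLUE BLUE BLUE BLUE BLUE.
edge 1 of 15 (BLUE): { 0 | · } — 1
edge 2 of 15 (BLUE): { 0,1 | · } — 2
edge 3 of 15 (RED): { 0,1 | 2 } — 3/2
edge 4 of 15 (BLUE): { 0,1,3/2 | 2 } — 7/4
edge 5 of 15 (RED): { 0,1,3/2 | 7/4,2 } — 13/8
edge 6 of 15 (BLUE): { 0,1,3/2,13/8 | 7/4,2 } — 27/16
edge 7 of 15 (BLUE): { 0,1,3/2,13/8,27/16 | 7/4,2 } — 55/32
edge 8 of 15 (RED): { 0,1,3/2,13/8,27/16 | 55/32,7/4,2 } — 109/64
edge 9 of 15 (BLUE): { 0,1,3/2,13/8,27/16,109/64 | 55/32,7/4,2 } — 219/128
edge 10 of 15 (BLUE): { 0,1,3/2,13/8,27/16,109/64,219/128 | 55/32,7/4,2 } — 439/256
edge 11 of 15 (BLUE): { 0,1,3/2,13/8,27/16,109/64,219/128,439/256 | 55/32,7/4,2 } — 879/512
edge 12 of 15 (BLUE): { 0,1,3/2,13/8,27/16,109/64,219/128,439/256,879/512 | 55/32,7/4,2 } — 1759/1024
edge 13 of 15 (BLUE): { 0,1,3/2,13/8,27/16,109/64,219/128,439/256,879/512,1759/1024 | 55/32,7/4,2 } — 3519/2048
edge 14 of 15 (BLUE): { 0,1,3/2,13/8,27/16,109/64,219/128,439/256,879/512,1759/1024,3519/2048 | 55/32,7/4,2 } — 7039/4096
edge 15 of 15 (BLUE): { 0,1,3/2,13/8,27/16,109/64,219/128,439/256,879/512,1759/1024,3519/2048,7039/4096 | 55/32,7/4,2 } — 14079/8192

14079/8192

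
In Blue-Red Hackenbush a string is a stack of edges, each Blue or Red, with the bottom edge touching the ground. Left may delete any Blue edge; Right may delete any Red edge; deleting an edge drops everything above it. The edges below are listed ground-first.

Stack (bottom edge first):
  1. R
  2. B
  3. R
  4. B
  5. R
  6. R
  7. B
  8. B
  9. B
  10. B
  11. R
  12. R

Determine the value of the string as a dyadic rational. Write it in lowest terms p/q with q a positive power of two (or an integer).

-1415/2048

1 of 12 · R · max L −∞ · min R 0 gives -1
2 of 12 · RB · max L -1 · min R 0 gives -1/2
3 of 12 · RBR · max L -1 · min R -1/2 gives -3/4
4 of 12 · RBRB · max L -3/4 · min R -1/2 gives -5/8
5 of 12 · RBRBR · max L -3/4 · min R -5/8 gives -11/16
6 of 12 · RBRBRR · max L -3/4 · min R -11/16 gives -23/32
7 of 12 · RBRBRRB · max L -23/32 · min R -11/16 gives -45/64
8 of 12 · RBRBRRBB · max L -45/64 · min R -11/16 gives -89/128
9 of 12 · RBRBRRBBB · max L -89/128 · min R -11/16 gives -177/256
10 of 12 · RBRBRRBBBB · max L -177/256 · min R -11/16 gives -353/512
11 of 12 · RBRBRRBBBBR · max L -177/256 · min R -353/512 gives -707/1024
12 of 12 · RBRBRRBBBBRR · max L -177/256 · min R -707/1024 gives -1415/2048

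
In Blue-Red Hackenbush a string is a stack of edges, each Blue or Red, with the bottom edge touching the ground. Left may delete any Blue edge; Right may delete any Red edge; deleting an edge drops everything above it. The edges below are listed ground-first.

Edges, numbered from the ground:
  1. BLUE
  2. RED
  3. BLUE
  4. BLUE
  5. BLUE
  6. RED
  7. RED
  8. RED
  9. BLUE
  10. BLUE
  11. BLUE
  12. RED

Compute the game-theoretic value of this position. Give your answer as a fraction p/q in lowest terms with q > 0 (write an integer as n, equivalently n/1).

Prefix values for BLUE RED BLUE BLUE BLUE RED RED RED BLUE BLUE BLUE RED via {L|R} + simplicity:
G_1 [B]  L=[0]  R=[—]  → 1
G_2 [BR]  L=[0]  R=[1]  → 1/2
G_3 [BRB]  L=[0, 1/2]  R=[1]  → 3/4
G_4 [BRBB]  L=[0, 1/2, 3/4]  R=[1]  → 7/8
G_5 [BRBBB]  L=[0, 1/2, 3/4, 7/8]  R=[1]  → 15/16
G_6 [BRBBBR]  L=[0, 1/2, 3/4, 7/8]  R=[15/16, 1]  → 29/32
G_7 [BRBBBRR]  L=[0, 1/2, 3/4, 7/8]  R=[29/32, 15/16, 1]  → 57/64
G_8 [BRBBBRRR]  L=[0, 1/2, 3/4, 7/8]  R=[57/64, 29/32, 15/16, 1]  → 113/128
G_9 [BRBBBRRRB]  L=[0, 1/2, 3/4, 7/8, 113/128]  R=[57/64, 29/32, 15/16, 1]  → 227/256
G_10 [BRBBBRRRBB]  L=[0, 1/2, 3/4, 7/8, 113/128, 227/256]  R=[57/64, 29/32, 15/16, 1]  → 455/512
G_11 [BRBBBRRRBBB]  L=[0, 1/2, 3/4, 7/8, 113/128, 227/256, 455/512]  R=[57/64, 29/32, 15/16, 1]  → 911/1024
G_12 [BRBBBRRRBBBR]  L=[0, 1/2, 3/4, 7/8, 113/128, 227/256, 455/512]  R=[911/1024, 57/64, 29/32, 15/16, 1]  → 1821/2048

1821/2048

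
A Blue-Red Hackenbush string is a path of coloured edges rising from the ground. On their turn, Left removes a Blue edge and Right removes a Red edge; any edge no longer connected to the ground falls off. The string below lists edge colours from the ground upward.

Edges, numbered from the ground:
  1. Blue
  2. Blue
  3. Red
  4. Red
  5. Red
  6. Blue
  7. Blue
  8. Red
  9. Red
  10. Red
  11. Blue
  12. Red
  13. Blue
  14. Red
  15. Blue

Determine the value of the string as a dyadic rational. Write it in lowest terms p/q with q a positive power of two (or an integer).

9771/8192

Prefix values for Blue Blue Red Red Red Blue Blue Red Red Red Blue Red Blue Red Blue via {L|R} + simplicity:
1 of 15 · B · max L 0 · min R +∞ -> 1
2 of 15 · BB · max L 1 · min R +∞ -> 2
3 of 15 · BBR · max L 1 · min R 2 -> 3/2
4 of 15 · BBRR · max L 1 · min R 3/2 -> 5/4
5 of 15 · BBRRR · max L 1 · min R 5/4 -> 9/8
6 of 15 · BBRRRB · max L 9/8 · min R 5/4 -> 19/16
7 of 15 · BBRRRBB · max L 19/16 · min R 5/4 -> 39/32
8 of 15 · BBRRRBBR · max L 19/16 · min R 39/32 -> 77/64
9 of 15 · BBRRRBBRR · max L 19/16 · min R 77/64 -> 153/128
10 of 15 · BBRRRBBRRR · max L 19/16 · min R 153/128 -> 305/256
11 of 15 · BBRRRBBRRRB · max L 305/256 · min R 153/128 -> 611/512
12 of 15 · BBRRRBBRRRBR · max L 305/256 · min R 611/512 -> 1221/1024
13 of 15 · BBRRRBBRRRBRB · max L 1221/1024 · min R 611/512 -> 2443/2048
14 of 15 · BBRRRBBRRRBRBR · max L 1221/1024 · min R 2443/2048 -> 4885/4096
15 of 15 · BBRRRBBRRRBRBRB · max L 4885/4096 · min R 2443/2048 -> 9771/8192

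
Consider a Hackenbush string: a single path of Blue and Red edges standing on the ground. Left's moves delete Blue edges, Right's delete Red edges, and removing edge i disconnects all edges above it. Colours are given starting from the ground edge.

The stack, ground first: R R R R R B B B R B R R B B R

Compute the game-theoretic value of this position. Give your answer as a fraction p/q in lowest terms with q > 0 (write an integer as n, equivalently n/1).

g_1 [R]  L=[(no moves)]  R=[0]  ⇒ -1
g_2 [RR]  L=[(no moves)]  R=[-1,0]  ⇒ -2
g_3 [RRR]  L=[(no moves)]  R=[-2,-1,0]  ⇒ -3
g_4 [RRRR]  L=[(no moves)]  R=[-3,-2,-1,0]  ⇒ -4
g_5 [RRRRR]  L=[(no moves)]  R=[-4,-3,-2,-1,0]  ⇒ -5
g_6 [RRRRRB]  L=[-5]  R=[-4,-3,-2,-1,0]  ⇒ -9/2
g_7 [RRRRRBB]  L=[-5,-9/2]  R=[-4,-3,-2,-1,0]  ⇒ -17/4
g_8 [RRRRRBBB]  L=[-5,-9/2,-17/4]  R=[-4,-3,-2,-1,0]  ⇒ -33/8
g_9 [RRRRRBBBR]  L=[-5,-9/2,-17/4]  R=[-33/8,-4,-3,-2,-1,0]  ⇒ -67/16
g_10 [RRRRRBBBRB]  L=[-5,-9/2,-17/4,-67/16]  R=[-33/8,-4,-3,-2,-1,0]  ⇒ -133/32
g_11 [RRRRRBBBRBR]  L=[-5,-9/2,-17/4,-67/16]  R=[-133/32,-33/8,-4,-3,-2,-1,0]  ⇒ -267/64
g_12 [RRRRRBBBRBRR]  L=[-5,-9/2,-17/4,-67/16]  R=[-267/64,-133/32,-33/8,-4,-3,-2,-1,0]  ⇒ -535/128
g_13 [RRRRRBBBRBRRB]  L=[-5,-9/2,-17/4,-67/16,-535/128]  R=[-267/64,-133/32,-33/8,-4,-3,-2,-1,0]  ⇒ -1069/256
g_14 [RRRRRBBBRBRRBB]  L=[-5,-9/2,-17/4,-67/16,-535/128,-1069/256]  R=[-267/64,-133/32,-33/8,-4,-3,-2,-1,0]  ⇒ -2137/512
g_15 [RRRRRBBBRBRRBBR]  L=[-5,-9/2,-17/4,-67/16,-535/128,-1069/256]  R=[-2137/512,-267/64,-133/32,-33/8,-4,-3,-2,-1,0]  ⇒ -4275/1024

-4275/1024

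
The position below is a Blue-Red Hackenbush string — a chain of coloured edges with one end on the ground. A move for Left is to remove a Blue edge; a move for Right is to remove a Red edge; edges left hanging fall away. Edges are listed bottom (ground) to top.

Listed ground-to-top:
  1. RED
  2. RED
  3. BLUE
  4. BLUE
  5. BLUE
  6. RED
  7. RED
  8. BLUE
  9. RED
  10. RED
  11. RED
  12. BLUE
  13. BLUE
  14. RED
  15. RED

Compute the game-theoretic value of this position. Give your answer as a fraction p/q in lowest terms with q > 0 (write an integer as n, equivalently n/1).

Build v(s[:k]) for k = 1..15, string s = RED RED BLUE BLUE BLUE RED RED BLUE RED RED RED BLUE BLUE RED RED.
R: Left { ∅ }, Right { 0 } ⇒ simplest -1
RR: Left { ∅ }, Right { -1, 0 } ⇒ simplest -2
RRB: Left { -2 }, Right { -1, 0 } ⇒ simplest -3/2
RRBB: Left { -2, -3/2 }, Right { -1, 0 } ⇒ simplest -5/4
RRBBB: Left { -2, -3/2, -5/4 }, Right { -1, 0 } ⇒ simplest -9/8
RRBBBR: Left { -2, -3/2, -5/4 }, Right { -9/8, -1, 0 } ⇒ simplest -19/16
RRBBBRR: Left { -2, -3/2, -5/4 }, Right { -19/16, -9/8, -1, 0 } ⇒ simplest -39/32
RRBBBRRB: Left { -2, -3/2, -5/4, -39/32 }, Right { -19/16, -9/8, -1, 0 } ⇒ simplest -77/64
RRBBBRRBR: Left { -2, -3/2, -5/4, -39/32 }, Right { -77/64, -19/16, -9/8, -1, 0 } ⇒ simplest -155/128
RRBBBRRBRR: Left { -2, -3/2, -5/4, -39/32 }, Right { -155/128, -77/64, -19/16, -9/8, -1, 0 } ⇒ simplest -311/256
RRBBBRRBRRR: Left { -2, -3/2, -5/4, -39/32 }, Right { -311/256, -155/128, -77/64, -19/16, -9/8, -1, 0 } ⇒ simplest -623/512
RRBBBRRBRRRB: Left { -2, -3/2, -5/4, -39/32, -623/512 }, Right { -311/256, -155/128, -77/64, -19/16, -9/8, -1, 0 } ⇒ simplest -1245/1024
RRBBBRRBRRRBB: Left { -2, -3/2, -5/4, -39/32, -623/512, -1245/1024 }, Right { -311/256, -155/128, -77/64, -19/16, -9/8, -1, 0 } ⇒ simplest -2489/2048
RRBBBRRBRRRBBR: Left { -2, -3/2, -5/4, -39/32, -623/512, -1245/1024 }, Right { -2489/2048, -311/256, -155/128, -77/64, -19/16, -9/8, -1, 0 } ⇒ simplest -4979/4096
RRBBBRRBRRRBBRR: Left { -2, -3/2, -5/4, -39/32, -623/512, -1245/1024 }, Right { -4979/4096, -2489/2048, -311/256, -155/128, -77/64, -19/16, -9/8, -1, 0 } ⇒ simplest -9959/8192

-9959/8192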